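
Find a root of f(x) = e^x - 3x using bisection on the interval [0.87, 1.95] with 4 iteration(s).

f(x) = e^x - 3x
Initial interval: [0.87, 1.95]

Iteration 1:
  c_1 = (0.870000 + 1.950000)/2 = 1.410000
  f(c_1) = f(1.410000) = -0.134045
  f(a) × f(c) ≥ 0, new interval: [1.410000, 1.950000]
Iteration 2:
  c_2 = (1.410000 + 1.950000)/2 = 1.680000
  f(c_2) = f(1.680000) = 0.325556
  f(a) × f(c) < 0, new interval: [1.410000, 1.680000]
Iteration 3:
  c_3 = (1.410000 + 1.680000)/2 = 1.545000
  f(c_3) = f(1.545000) = 0.052972
  f(a) × f(c) < 0, new interval: [1.410000, 1.545000]
Iteration 4:
  c_4 = (1.410000 + 1.545000)/2 = 1.477500
  f(c_4) = f(1.477500) = -0.050523
  f(a) × f(c) ≥ 0, new interval: [1.477500, 1.545000]

After 4 iteration(s), the approximation is c_4 = 1.477500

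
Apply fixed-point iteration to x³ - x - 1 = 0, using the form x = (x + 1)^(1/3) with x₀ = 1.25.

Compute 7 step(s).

Equation: x³ - x - 1 = 0
Fixed-point form: x = (x + 1)^(1/3)
x₀ = 1.25

x_1 = g(1.250000) = 1.310371
x_2 = g(1.310371) = 1.321987
x_3 = g(1.321987) = 1.324199
x_4 = g(1.324199) = 1.324619
x_5 = g(1.324619) = 1.324699
x_6 = g(1.324699) = 1.324714
x_7 = g(1.324714) = 1.324717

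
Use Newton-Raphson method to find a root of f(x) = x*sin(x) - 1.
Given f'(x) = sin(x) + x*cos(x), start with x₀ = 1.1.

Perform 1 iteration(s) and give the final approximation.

f(x) = x*sin(x) - 1
f'(x) = sin(x) + x*cos(x)
x₀ = 1.1

Newton-Raphson formula: x_{n+1} = x_n - f(x_n)/f'(x_n)

Iteration 1:
  f(1.100000) = -0.019672
  f'(1.100000) = 1.390163
  x_1 = 1.100000 - (-0.019672)/1.390163 = 1.114151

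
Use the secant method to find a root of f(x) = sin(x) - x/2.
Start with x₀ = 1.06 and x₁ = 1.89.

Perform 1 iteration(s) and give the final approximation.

f(x) = sin(x) - x/2
x₀ = 1.06, x₁ = 1.89

Secant formula: x_{n+1} = x_n - f(x_n)(x_n - x_{n-1})/(f(x_n) - f(x_{n-1}))

Iteration 1:
  f(1.060000) = 0.342355
  f(1.890000) = 0.004486
  x_2 = 1.890000 - 0.004486×(1.890000 - 1.060000)/(0.004486 - 0.342355)
       = 1.901019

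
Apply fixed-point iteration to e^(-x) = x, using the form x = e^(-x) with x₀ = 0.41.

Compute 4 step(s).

Equation: e^(-x) = x
Fixed-point form: x = e^(-x)
x₀ = 0.41

x_1 = g(0.410000) = 0.663650
x_2 = g(0.663650) = 0.514968
x_3 = g(0.514968) = 0.597520
x_4 = g(0.597520) = 0.550175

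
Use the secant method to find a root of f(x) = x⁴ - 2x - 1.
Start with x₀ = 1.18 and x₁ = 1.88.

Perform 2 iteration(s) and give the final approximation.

f(x) = x⁴ - 2x - 1
x₀ = 1.18, x₁ = 1.88

Secant formula: x_{n+1} = x_n - f(x_n)(x_n - x_{n-1})/(f(x_n) - f(x_{n-1}))

Iteration 1:
  f(1.180000) = -1.421222
  f(1.880000) = 7.731983
  x_2 = 1.880000 - 7.731983×(1.880000 - 1.180000)/(7.731983 - (-1.421222))
       = 1.288689
Iteration 2:
  f(1.880000) = 7.731983
  f(1.288689) = -0.819387
  x_3 = 1.288689 - (-0.819387)×(1.288689 - 1.880000)/(-0.819387 - 7.731983)
       = 1.345348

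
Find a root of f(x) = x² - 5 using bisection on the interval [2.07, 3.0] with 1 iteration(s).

f(x) = x² - 5
Initial interval: [2.07, 3.0]

Iteration 1:
  c_1 = (2.070000 + 3.000000)/2 = 2.535000
  f(c_1) = f(2.535000) = 1.426225
  f(a) × f(c) < 0, new interval: [2.070000, 2.535000]

After 1 iteration(s), the approximation is c_1 = 2.535000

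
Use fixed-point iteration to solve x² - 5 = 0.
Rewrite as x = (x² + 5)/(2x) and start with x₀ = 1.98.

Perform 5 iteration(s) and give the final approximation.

Equation: x² - 5 = 0
Fixed-point form: x = (x² + 5)/(2x)
x₀ = 1.98

x_1 = g(1.980000) = 2.252626
x_2 = g(2.252626) = 2.236129
x_3 = g(2.236129) = 2.236068
x_4 = g(2.236068) = 2.236068
x_5 = g(2.236068) = 2.236068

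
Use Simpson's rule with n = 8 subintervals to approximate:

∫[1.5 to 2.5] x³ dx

f(x) = x³
a = 1.5, b = 2.5, n = 8
h = (b - a)/n = 0.125000

Simpson's rule: (h/3)[f(x₀) + 4f(x₁) + 2f(x₂) + ... + f(xₙ)]

x_0 = 1.5000, f(x_0) = 3.375000, coefficient = 1
x_1 = 1.6250, f(x_1) = 4.291016, coefficient = 4
x_2 = 1.7500, f(x_2) = 5.359375, coefficient = 2
x_3 = 1.8750, f(x_3) = 6.591797, coefficient = 4
x_4 = 2.0000, f(x_4) = 8.000000, coefficient = 2
x_5 = 2.1250, f(x_5) = 9.595703, coefficient = 4
x_6 = 2.2500, f(x_6) = 11.390625, coefficient = 2
x_7 = 2.3750, f(x_7) = 13.396484, coefficient = 4
x_8 = 2.5000, f(x_8) = 15.625000, coefficient = 1

I ≈ (0.125000/3) × 204.000000 = 8.500000
Exact value: 8.500000
Error: 0.000000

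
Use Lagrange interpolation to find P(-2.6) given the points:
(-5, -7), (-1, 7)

Lagrange interpolation formula:
P(x) = Σ yᵢ × Lᵢ(x)
where Lᵢ(x) = Π_{j≠i} (x - xⱼ)/(xᵢ - xⱼ)

L_0(-2.6) = (-2.6 - (-1))/(-5 - (-1)) = 0.400000
L_1(-2.6) = (-2.6 - (-5))/(-1 - (-5)) = 0.600000

P(-2.6) = (-7)×L_0(-2.6) + 7×L_1(-2.6)
P(-2.6) = 1.400000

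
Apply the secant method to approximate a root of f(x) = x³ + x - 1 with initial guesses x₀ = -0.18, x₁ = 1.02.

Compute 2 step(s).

f(x) = x³ + x - 1
x₀ = -0.18, x₁ = 1.02

Secant formula: x_{n+1} = x_n - f(x_n)(x_n - x_{n-1})/(f(x_n) - f(x_{n-1}))

Iteration 1:
  f(-0.180000) = -1.185832
  f(1.020000) = 1.081208
  x_2 = 1.020000 - 1.081208×(1.020000 - (-0.180000))/(1.081208 - (-1.185832))
       = 0.447690
Iteration 2:
  f(1.020000) = 1.081208
  f(0.447690) = -0.462581
  x_3 = 0.447690 - (-0.462581)×(0.447690 - 1.020000)/(-0.462581 - 1.081208)
       = 0.619177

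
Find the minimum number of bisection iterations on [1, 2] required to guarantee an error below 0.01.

We need (b-a)/2^n ≤ 0.01
(2 - 1)/2^n ≤ 0.01
1/2^n ≤ 0.01
2^n ≥ 100
n ≥ log₂(100) = 6.64
n ≥ 7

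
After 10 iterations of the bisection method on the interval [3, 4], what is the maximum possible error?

Bisection error bound: |error| ≤ (b-a)/2^n
|error| ≤ (4 - 3)/2^10 = 1/2^10
|error| ≤ 0.0009765625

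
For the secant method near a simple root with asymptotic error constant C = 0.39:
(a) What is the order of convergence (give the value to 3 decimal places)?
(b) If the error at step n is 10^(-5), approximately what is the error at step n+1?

(a) Secant method has superlinear convergence with order φ = (1+√5)/2 ≈ 1.618.
    This means |e_{n+1}| ≈ C|e_n|^1.618.

(b) With |e_n| = 10^(-5) and C = 0.39:
    |e_{n+1}| ≈ 0.39 × (10^(-5))^1.618 = 0.39 × 10^(-8.09)

(a) ≈ 1.618 (golden ratio); (b) |e_{n+1}| ≈ 3.169e-09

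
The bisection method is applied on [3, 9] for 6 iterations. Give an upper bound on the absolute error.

Bisection error bound: |error| ≤ (b-a)/2^n
|error| ≤ (9 - 3)/2^6 = 6/2^6
|error| ≤ 0.0937500000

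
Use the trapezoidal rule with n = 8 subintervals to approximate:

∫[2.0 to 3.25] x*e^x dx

f(x) = x*e^x
a = 2.0, b = 3.25, n = 8
h = (b - a)/n = 0.156250

Trapezoidal rule: (h/2)[f(x₀) + 2f(x₁) + 2f(x₂) + ... + f(xₙ)]

x_0 = 2.0000, f(x_0) = 14.778112, coefficient = 1
x_1 = 2.1562, f(x_1) = 18.627158, coefficient = 2
x_2 = 2.3125, f(x_2) = 23.355423, coefficient = 2
x_3 = 2.4688, f(x_3) = 29.150205, coefficient = 2
x_4 = 2.6250, f(x_4) = 36.237007, coefficient = 2
x_5 = 2.7812, f(x_5) = 44.887101, coefficient = 2
x_6 = 2.9375, f(x_6) = 55.426559, coefficient = 2
x_7 = 3.0938, f(x_7) = 68.247032, coefficient = 2
x_8 = 3.2500, f(x_8) = 83.818605, coefficient = 1

I ≈ (0.156250/2) × 650.457686 = 50.817007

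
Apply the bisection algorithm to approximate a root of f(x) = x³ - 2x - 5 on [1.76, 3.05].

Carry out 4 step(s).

f(x) = x³ - 2x - 5
Initial interval: [1.76, 3.05]

Iteration 1:
  c_1 = (1.760000 + 3.050000)/2 = 2.405000
  f(c_1) = f(2.405000) = 4.100580
  f(a) × f(c) < 0, new interval: [1.760000, 2.405000]
Iteration 2:
  c_2 = (1.760000 + 2.405000)/2 = 2.082500
  f(c_2) = f(2.082500) = -0.133601
  f(a) × f(c) ≥ 0, new interval: [2.082500, 2.405000]
Iteration 3:
  c_3 = (2.082500 + 2.405000)/2 = 2.243750
  f(c_3) = f(2.243750) = 1.808467
  f(a) × f(c) < 0, new interval: [2.082500, 2.243750]
Iteration 4:
  c_4 = (2.082500 + 2.243750)/2 = 2.163125
  f(c_4) = f(2.163125) = 0.795249
  f(a) × f(c) < 0, new interval: [2.082500, 2.163125]

After 4 iteration(s), the approximation is c_4 = 2.163125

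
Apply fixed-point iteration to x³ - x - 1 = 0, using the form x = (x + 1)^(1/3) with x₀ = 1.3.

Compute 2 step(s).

Equation: x³ - x - 1 = 0
Fixed-point form: x = (x + 1)^(1/3)
x₀ = 1.3

x_1 = g(1.300000) = 1.320006
x_2 = g(1.320006) = 1.323822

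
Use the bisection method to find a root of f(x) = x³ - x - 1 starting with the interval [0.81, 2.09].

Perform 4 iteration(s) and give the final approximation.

f(x) = x³ - x - 1
Initial interval: [0.81, 2.09]

Iteration 1:
  c_1 = (0.810000 + 2.090000)/2 = 1.450000
  f(c_1) = f(1.450000) = 0.598625
  f(a) × f(c) < 0, new interval: [0.810000, 1.450000]
Iteration 2:
  c_2 = (0.810000 + 1.450000)/2 = 1.130000
  f(c_2) = f(1.130000) = -0.687103
  f(a) × f(c) ≥ 0, new interval: [1.130000, 1.450000]
Iteration 3:
  c_3 = (1.130000 + 1.450000)/2 = 1.290000
  f(c_3) = f(1.290000) = -0.143311
  f(a) × f(c) ≥ 0, new interval: [1.290000, 1.450000]
Iteration 4:
  c_4 = (1.290000 + 1.450000)/2 = 1.370000
  f(c_4) = f(1.370000) = 0.201353
  f(a) × f(c) < 0, new interval: [1.290000, 1.370000]

After 4 iteration(s), the approximation is c_4 = 1.370000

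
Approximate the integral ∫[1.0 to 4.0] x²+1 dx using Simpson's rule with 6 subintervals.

f(x) = x²+1
a = 1.0, b = 4.0, n = 6
h = (b - a)/n = 0.500000

Simpson's rule: (h/3)[f(x₀) + 4f(x₁) + 2f(x₂) + ... + f(xₙ)]

x_0 = 1.0000, f(x_0) = 2.000000, coefficient = 1
x_1 = 1.5000, f(x_1) = 3.250000, coefficient = 4
x_2 = 2.0000, f(x_2) = 5.000000, coefficient = 2
x_3 = 2.5000, f(x_3) = 7.250000, coefficient = 4
x_4 = 3.0000, f(x_4) = 10.000000, coefficient = 2
x_5 = 3.5000, f(x_5) = 13.250000, coefficient = 4
x_6 = 4.0000, f(x_6) = 17.000000, coefficient = 1

I ≈ (0.500000/3) × 144.000000 = 24.000000
Exact value: 24.000000
Error: 0.000000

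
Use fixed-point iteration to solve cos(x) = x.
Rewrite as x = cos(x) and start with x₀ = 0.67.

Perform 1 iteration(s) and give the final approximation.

Equation: cos(x) = x
Fixed-point form: x = cos(x)
x₀ = 0.67

x_1 = g(0.670000) = 0.783822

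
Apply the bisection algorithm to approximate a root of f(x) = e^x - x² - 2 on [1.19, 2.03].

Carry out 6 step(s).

f(x) = e^x - x² - 2
Initial interval: [1.19, 2.03]

Iteration 1:
  c_1 = (1.190000 + 2.030000)/2 = 1.610000
  f(c_1) = f(1.610000) = 0.410711
  f(a) × f(c) < 0, new interval: [1.190000, 1.610000]
Iteration 2:
  c_2 = (1.190000 + 1.610000)/2 = 1.400000
  f(c_2) = f(1.400000) = 0.095200
  f(a) × f(c) < 0, new interval: [1.190000, 1.400000]
Iteration 3:
  c_3 = (1.190000 + 1.400000)/2 = 1.295000
  f(c_3) = f(1.295000) = -0.026029
  f(a) × f(c) ≥ 0, new interval: [1.295000, 1.400000]
Iteration 4:
  c_4 = (1.295000 + 1.400000)/2 = 1.347500
  f(c_4) = f(1.347500) = 0.032038
  f(a) × f(c) < 0, new interval: [1.295000, 1.347500]
Iteration 5:
  c_5 = (1.295000 + 1.347500)/2 = 1.321250
  f(c_5) = f(1.321250) = 0.002402
  f(a) × f(c) < 0, new interval: [1.295000, 1.321250]
Iteration 6:
  c_6 = (1.295000 + 1.321250)/2 = 1.308125
  f(c_6) = f(1.308125) = -0.011960
  f(a) × f(c) ≥ 0, new interval: [1.308125, 1.321250]

After 6 iteration(s), the approximation is c_6 = 1.308125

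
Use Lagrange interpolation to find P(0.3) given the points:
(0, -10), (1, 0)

Lagrange interpolation formula:
P(x) = Σ yᵢ × Lᵢ(x)
where Lᵢ(x) = Π_{j≠i} (x - xⱼ)/(xᵢ - xⱼ)

L_0(0.3) = (0.3 - 1)/(0 - 1) = 0.700000
L_1(0.3) = (0.3 - 0)/(1 - 0) = 0.300000

P(0.3) = (-10)×L_0(0.3) + 0×L_1(0.3)
P(0.3) = -7.000000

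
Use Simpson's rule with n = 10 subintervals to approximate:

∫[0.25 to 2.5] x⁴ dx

f(x) = x⁴
a = 0.25, b = 2.5, n = 10
h = (b - a)/n = 0.225000

Simpson's rule: (h/3)[f(x₀) + 4f(x₁) + 2f(x₂) + ... + f(xₙ)]

x_0 = 0.2500, f(x_0) = 0.003906, coefficient = 1
x_1 = 0.4750, f(x_1) = 0.050907, coefficient = 4
x_2 = 0.7000, f(x_2) = 0.240100, coefficient = 2
x_3 = 0.9250, f(x_3) = 0.732094, coefficient = 4
x_4 = 1.1500, f(x_4) = 1.749006, coefficient = 2
x_5 = 1.3750, f(x_5) = 3.574463, coefficient = 4
x_6 = 1.6000, f(x_6) = 6.553600, coefficient = 2
x_7 = 1.8250, f(x_7) = 11.093063, coefficient = 4
x_8 = 2.0500, f(x_8) = 17.661006, coefficient = 2
x_9 = 2.2750, f(x_9) = 26.787094, coefficient = 4
x_10 = 2.5000, f(x_10) = 39.062500, coefficient = 1

I ≈ (0.225000/3) × 260.424314 = 19.531824
Exact value: 19.531055
Error: 0.000769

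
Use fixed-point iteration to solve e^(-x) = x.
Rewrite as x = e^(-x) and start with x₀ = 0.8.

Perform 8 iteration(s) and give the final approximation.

Equation: e^(-x) = x
Fixed-point form: x = e^(-x)
x₀ = 0.8

x_1 = g(0.800000) = 0.449329
x_2 = g(0.449329) = 0.638056
x_3 = g(0.638056) = 0.528318
x_4 = g(0.528318) = 0.589596
x_5 = g(0.589596) = 0.554551
x_6 = g(0.554551) = 0.574330
x_7 = g(0.574330) = 0.563082
x_8 = g(0.563082) = 0.569451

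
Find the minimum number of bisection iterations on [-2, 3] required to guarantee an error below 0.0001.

We need (b-a)/2^n ≤ 0.0001
(3 - (-2))/2^n ≤ 0.0001
5/2^n ≤ 0.0001
2^n ≥ 50000
n ≥ log₂(50000) = 15.61
n ≥ 16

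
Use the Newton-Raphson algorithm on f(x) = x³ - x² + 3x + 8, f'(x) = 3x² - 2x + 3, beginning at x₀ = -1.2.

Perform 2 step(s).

f(x) = x³ - x² + 3x + 8
f'(x) = 3x² - 2x + 3
x₀ = -1.2

Newton-Raphson formula: x_{n+1} = x_n - f(x_n)/f'(x_n)

Iteration 1:
  f(-1.200000) = 1.232000
  f'(-1.200000) = 9.720000
  x_1 = -1.200000 - 1.232000/9.720000 = -1.326749
Iteration 2:
  f(-1.326749) = -0.075937
  f'(-1.326749) = 10.934286
  x_2 = -1.326749 - (-0.075937)/10.934286 = -1.319804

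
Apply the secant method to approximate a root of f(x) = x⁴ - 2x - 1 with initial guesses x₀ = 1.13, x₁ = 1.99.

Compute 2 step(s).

f(x) = x⁴ - 2x - 1
x₀ = 1.13, x₁ = 1.99

Secant formula: x_{n+1} = x_n - f(x_n)(x_n - x_{n-1})/(f(x_n) - f(x_{n-1}))

Iteration 1:
  f(1.130000) = -1.629526
  f(1.990000) = 10.702392
  x_2 = 1.990000 - 10.702392×(1.990000 - 1.130000)/(10.702392 - (-1.629526))
       = 1.243639
Iteration 2:
  f(1.990000) = 10.702392
  f(1.243639) = -1.095186
  x_3 = 1.243639 - (-1.095186)×(1.243639 - 1.990000)/(-1.095186 - 10.702392)
       = 1.312925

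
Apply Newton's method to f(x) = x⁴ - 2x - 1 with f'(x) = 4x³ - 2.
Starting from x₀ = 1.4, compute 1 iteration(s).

f(x) = x⁴ - 2x - 1
f'(x) = 4x³ - 2
x₀ = 1.4

Newton-Raphson formula: x_{n+1} = x_n - f(x_n)/f'(x_n)

Iteration 1:
  f(1.400000) = 0.041600
  f'(1.400000) = 8.976000
  x_1 = 1.400000 - 0.041600/8.976000 = 1.395365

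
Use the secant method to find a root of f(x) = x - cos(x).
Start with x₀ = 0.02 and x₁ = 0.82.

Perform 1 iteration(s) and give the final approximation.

f(x) = x - cos(x)
x₀ = 0.02, x₁ = 0.82

Secant formula: x_{n+1} = x_n - f(x_n)(x_n - x_{n-1})/(f(x_n) - f(x_{n-1}))

Iteration 1:
  f(0.020000) = -0.979800
  f(0.820000) = 0.137779
  x_2 = 0.820000 - 0.137779×(0.820000 - 0.020000)/(0.137779 - (-0.979800))
       = 0.721373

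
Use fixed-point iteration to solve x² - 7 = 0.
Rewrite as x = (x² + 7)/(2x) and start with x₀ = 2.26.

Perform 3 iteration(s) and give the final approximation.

Equation: x² - 7 = 0
Fixed-point form: x = (x² + 7)/(2x)
x₀ = 2.26

x_1 = g(2.260000) = 2.678673
x_2 = g(2.678673) = 2.645954
x_3 = g(2.645954) = 2.645751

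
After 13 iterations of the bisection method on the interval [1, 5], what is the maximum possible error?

Bisection error bound: |error| ≤ (b-a)/2^n
|error| ≤ (5 - 1)/2^13 = 4/2^13
|error| ≤ 0.0004882812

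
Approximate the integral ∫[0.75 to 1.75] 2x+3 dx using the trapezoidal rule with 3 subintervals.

f(x) = 2x+3
a = 0.75, b = 1.75, n = 3
h = (b - a)/n = 0.333333

Trapezoidal rule: (h/2)[f(x₀) + 2f(x₁) + 2f(x₂) + ... + f(xₙ)]

x_0 = 0.7500, f(x_0) = 4.500000, coefficient = 1
x_1 = 1.0833, f(x_1) = 5.166667, coefficient = 2
x_2 = 1.4167, f(x_2) = 5.833333, coefficient = 2
x_3 = 1.7500, f(x_3) = 6.500000, coefficient = 1

I ≈ (0.333333/2) × 33.000000 = 5.500000
Exact value: 5.500000
Error: 0.000000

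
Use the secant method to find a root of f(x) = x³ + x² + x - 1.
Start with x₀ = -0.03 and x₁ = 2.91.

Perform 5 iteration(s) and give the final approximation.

f(x) = x³ + x² + x - 1
x₀ = -0.03, x₁ = 2.91

Secant formula: x_{n+1} = x_n - f(x_n)(x_n - x_{n-1})/(f(x_n) - f(x_{n-1}))

Iteration 1:
  f(-0.030000) = -1.029127
  f(2.910000) = 35.020271
  x_2 = 2.910000 - 35.020271×(2.910000 - (-0.030000))/(35.020271 - (-1.029127))
       = 0.053930
Iteration 2:
  f(2.910000) = 35.020271
  f(0.053930) = -0.943004
  x_3 = 0.053930 - (-0.943004)×(0.053930 - 2.910000)/(-0.943004 - 35.020271)
       = 0.128820
Iteration 3:
  f(0.053930) = -0.943004
  f(0.128820) = -0.852448
  x_4 = 0.128820 - (-0.852448)×(0.128820 - 0.053930)/(-0.852448 - (-0.943004))
       = 0.833788
Iteration 4:
  f(0.128820) = -0.852448
  f(0.833788) = 1.108641
  x_5 = 0.833788 - 1.108641×(0.833788 - 0.128820)/(1.108641 - (-0.852448))
       = 0.435256
Iteration 5:
  f(0.833788) = 1.108641
  f(0.435256) = -0.292838
  x_6 = 0.435256 - (-0.292838)×(0.435256 - 0.833788)/(-0.292838 - 1.108641)
       = 0.518529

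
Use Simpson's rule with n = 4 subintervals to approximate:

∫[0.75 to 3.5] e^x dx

f(x) = e^x
a = 0.75, b = 3.5, n = 4
h = (b - a)/n = 0.687500

Simpson's rule: (h/3)[f(x₀) + 4f(x₁) + 2f(x₂) + ... + f(xₙ)]

x_0 = 0.7500, f(x_0) = 2.117000, coefficient = 1
x_1 = 1.4375, f(x_1) = 4.210157, coefficient = 4
x_2 = 2.1250, f(x_2) = 8.372897, coefficient = 2
x_3 = 2.8125, f(x_3) = 16.651495, coefficient = 4
x_4 = 3.5000, f(x_4) = 33.115452, coefficient = 1

I ≈ (0.687500/3) × 135.424856 = 31.034863
Exact value: 30.998452
Error: 0.036411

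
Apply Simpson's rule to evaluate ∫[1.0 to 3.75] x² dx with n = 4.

f(x) = x²
a = 1.0, b = 3.75, n = 4
h = (b - a)/n = 0.687500

Simpson's rule: (h/3)[f(x₀) + 4f(x₁) + 2f(x₂) + ... + f(xₙ)]

x_0 = 1.0000, f(x_0) = 1.000000, coefficient = 1
x_1 = 1.6875, f(x_1) = 2.847656, coefficient = 4
x_2 = 2.3750, f(x_2) = 5.640625, coefficient = 2
x_3 = 3.0625, f(x_3) = 9.378906, coefficient = 4
x_4 = 3.7500, f(x_4) = 14.062500, coefficient = 1

I ≈ (0.687500/3) × 75.250000 = 17.244792
Exact value: 17.244792
Error: 0.000000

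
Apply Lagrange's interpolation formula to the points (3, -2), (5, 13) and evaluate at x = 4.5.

Lagrange interpolation formula:
P(x) = Σ yᵢ × Lᵢ(x)
where Lᵢ(x) = Π_{j≠i} (x - xⱼ)/(xᵢ - xⱼ)

L_0(4.5) = (4.5 - 5)/(3 - 5) = 0.250000
L_1(4.5) = (4.5 - 3)/(5 - 3) = 0.750000

P(4.5) = (-2)×L_0(4.5) + 13×L_1(4.5)
P(4.5) = 9.250000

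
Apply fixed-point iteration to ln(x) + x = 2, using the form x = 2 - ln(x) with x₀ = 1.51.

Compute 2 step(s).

Equation: ln(x) + x = 2
Fixed-point form: x = 2 - ln(x)
x₀ = 1.51

x_1 = g(1.510000) = 1.587890
x_2 = g(1.587890) = 1.537594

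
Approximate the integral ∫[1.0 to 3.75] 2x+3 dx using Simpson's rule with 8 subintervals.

f(x) = 2x+3
a = 1.0, b = 3.75, n = 8
h = (b - a)/n = 0.343750

Simpson's rule: (h/3)[f(x₀) + 4f(x₁) + 2f(x₂) + ... + f(xₙ)]

x_0 = 1.0000, f(x_0) = 5.000000, coefficient = 1
x_1 = 1.3438, f(x_1) = 5.687500, coefficient = 4
x_2 = 1.6875, f(x_2) = 6.375000, coefficient = 2
x_3 = 2.0312, f(x_3) = 7.062500, coefficient = 4
x_4 = 2.3750, f(x_4) = 7.750000, coefficient = 2
x_5 = 2.7188, f(x_5) = 8.437500, coefficient = 4
x_6 = 3.0625, f(x_6) = 9.125000, coefficient = 2
x_7 = 3.4062, f(x_7) = 9.812500, coefficient = 4
x_8 = 3.7500, f(x_8) = 10.500000, coefficient = 1

I ≈ (0.343750/3) × 186.000000 = 21.312500
Exact value: 21.312500
Error: 0.000000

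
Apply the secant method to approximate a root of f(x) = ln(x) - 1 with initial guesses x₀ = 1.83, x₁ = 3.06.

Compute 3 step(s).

f(x) = ln(x) - 1
x₀ = 1.83, x₁ = 3.06

Secant formula: x_{n+1} = x_n - f(x_n)(x_n - x_{n-1})/(f(x_n) - f(x_{n-1}))

Iteration 1:
  f(1.830000) = -0.395684
  f(3.060000) = 0.118415
  x_2 = 3.060000 - 0.118415×(3.060000 - 1.830000)/(0.118415 - (-0.395684))
       = 2.776688
Iteration 2:
  f(3.060000) = 0.118415
  f(2.776688) = 0.021259
  x_3 = 2.776688 - 0.021259×(2.776688 - 3.060000)/(0.021259 - 0.118415)
       = 2.714696
Iteration 3:
  f(2.776688) = 0.021259
  f(2.714696) = -0.001320
  x_4 = 2.714696 - (-0.001320)×(2.714696 - 2.776688)/(-0.001320 - 0.021259)
       = 2.718320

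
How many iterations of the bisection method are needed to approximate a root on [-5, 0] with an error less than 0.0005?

We need (b-a)/2^n ≤ 0.0005
(0 - (-5))/2^n ≤ 0.0005
5/2^n ≤ 0.0005
2^n ≥ 10000
n ≥ log₂(10000) = 13.29
n ≥ 14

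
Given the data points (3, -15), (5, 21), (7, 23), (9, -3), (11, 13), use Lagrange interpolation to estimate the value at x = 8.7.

Lagrange interpolation formula:
P(x) = Σ yᵢ × Lᵢ(x)
where Lᵢ(x) = Π_{j≠i} (x - xⱼ)/(xᵢ - xⱼ)

L_0(8.7) = (8.7 - 5)/(3 - 5) × (8.7 - 7)/(3 - 7) × (8.7 - 9)/(3 - 9) × (8.7 - 11)/(3 - 11) = 0.011302
L_1(8.7) = (8.7 - 3)/(5 - 3) × (8.7 - 7)/(5 - 7) × (8.7 - 9)/(5 - 9) × (8.7 - 11)/(5 - 11) = -0.069647
L_2(8.7) = (8.7 - 3)/(7 - 3) × (8.7 - 5)/(7 - 5) × (8.7 - 9)/(7 - 9) × (8.7 - 11)/(7 - 11) = 0.227377
L_3(8.7) = (8.7 - 3)/(9 - 3) × (8.7 - 5)/(9 - 5) × (8.7 - 7)/(9 - 7) × (8.7 - 11)/(9 - 11) = 0.858978
L_4(8.7) = (8.7 - 3)/(11 - 3) × (8.7 - 5)/(11 - 5) × (8.7 - 7)/(11 - 7) × (8.7 - 9)/(11 - 9) = -0.028010

P(8.7) = (-15)×L_0(8.7) + 21×L_1(8.7) + 23×L_2(8.7) + (-3)×L_3(8.7) + 13×L_4(8.7)
P(8.7) = 0.656475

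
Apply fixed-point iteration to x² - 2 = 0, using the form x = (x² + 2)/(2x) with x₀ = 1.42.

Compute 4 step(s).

Equation: x² - 2 = 0
Fixed-point form: x = (x² + 2)/(2x)
x₀ = 1.42

x_1 = g(1.420000) = 1.414225
x_2 = g(1.414225) = 1.414214
x_3 = g(1.414214) = 1.414214
x_4 = g(1.414214) = 1.414214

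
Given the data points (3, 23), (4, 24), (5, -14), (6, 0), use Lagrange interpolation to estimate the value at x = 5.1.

Lagrange interpolation formula:
P(x) = Σ yᵢ × Lᵢ(x)
where Lᵢ(x) = Π_{j≠i} (x - xⱼ)/(xᵢ - xⱼ)

L_0(5.1) = (5.1 - 4)/(3 - 4) × (5.1 - 5)/(3 - 5) × (5.1 - 6)/(3 - 6) = 0.016500
L_1(5.1) = (5.1 - 3)/(4 - 3) × (5.1 - 5)/(4 - 5) × (5.1 - 6)/(4 - 6) = -0.094500
L_2(5.1) = (5.1 - 3)/(5 - 3) × (5.1 - 4)/(5 - 4) × (5.1 - 6)/(5 - 6) = 1.039500
L_3(5.1) = (5.1 - 3)/(6 - 3) × (5.1 - 4)/(6 - 4) × (5.1 - 5)/(6 - 5) = 0.038500

P(5.1) = 23×L_0(5.1) + 24×L_1(5.1) + (-14)×L_2(5.1) + 0×L_3(5.1)
P(5.1) = -16.441500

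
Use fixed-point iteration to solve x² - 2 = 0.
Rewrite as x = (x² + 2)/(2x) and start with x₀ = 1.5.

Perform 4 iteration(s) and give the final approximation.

Equation: x² - 2 = 0
Fixed-point form: x = (x² + 2)/(2x)
x₀ = 1.5

x_1 = g(1.500000) = 1.416667
x_2 = g(1.416667) = 1.414216
x_3 = g(1.414216) = 1.414214
x_4 = g(1.414214) = 1.414214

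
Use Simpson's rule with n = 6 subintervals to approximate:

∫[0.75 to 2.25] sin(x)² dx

f(x) = sin(x)²
a = 0.75, b = 2.25, n = 6
h = (b - a)/n = 0.250000

Simpson's rule: (h/3)[f(x₀) + 4f(x₁) + 2f(x₂) + ... + f(xₙ)]

x_0 = 0.7500, f(x_0) = 0.464631, coefficient = 1
x_1 = 1.0000, f(x_1) = 0.708073, coefficient = 4
x_2 = 1.2500, f(x_2) = 0.900572, coefficient = 2
x_3 = 1.5000, f(x_3) = 0.994996, coefficient = 4
x_4 = 1.7500, f(x_4) = 0.968228, coefficient = 2
x_5 = 2.0000, f(x_5) = 0.826822, coefficient = 4
x_6 = 2.2500, f(x_6) = 0.605398, coefficient = 1

I ≈ (0.250000/3) × 14.927196 = 1.243933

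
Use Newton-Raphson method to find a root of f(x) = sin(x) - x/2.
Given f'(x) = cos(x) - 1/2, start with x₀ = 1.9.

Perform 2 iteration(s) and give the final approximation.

f(x) = sin(x) - x/2
f'(x) = cos(x) - 1/2
x₀ = 1.9

Newton-Raphson formula: x_{n+1} = x_n - f(x_n)/f'(x_n)

Iteration 1:
  f(1.900000) = -0.003700
  f'(1.900000) = -0.823290
  x_1 = 1.900000 - (-0.003700)/(-0.823290) = 1.895506
Iteration 2:
  f(1.895506) = -0.000010
  f'(1.895506) = -0.819034
  x_2 = 1.895506 - (-0.000010)/(-0.819034) = 1.895494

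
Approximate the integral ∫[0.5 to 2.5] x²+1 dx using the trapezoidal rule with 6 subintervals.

f(x) = x²+1
a = 0.5, b = 2.5, n = 6
h = (b - a)/n = 0.333333

Trapezoidal rule: (h/2)[f(x₀) + 2f(x₁) + 2f(x₂) + ... + f(xₙ)]

x_0 = 0.5000, f(x_0) = 1.250000, coefficient = 1
x_1 = 0.8333, f(x_1) = 1.694444, coefficient = 2
x_2 = 1.1667, f(x_2) = 2.361111, coefficient = 2
x_3 = 1.5000, f(x_3) = 3.250000, coefficient = 2
x_4 = 1.8333, f(x_4) = 4.361111, coefficient = 2
x_5 = 2.1667, f(x_5) = 5.694444, coefficient = 2
x_6 = 2.5000, f(x_6) = 7.250000, coefficient = 1

I ≈ (0.333333/2) × 43.222222 = 7.203704
Exact value: 7.166667
Error: 0.037037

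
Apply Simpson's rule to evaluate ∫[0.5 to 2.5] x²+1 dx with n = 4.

f(x) = x²+1
a = 0.5, b = 2.5, n = 4
h = (b - a)/n = 0.500000

Simpson's rule: (h/3)[f(x₀) + 4f(x₁) + 2f(x₂) + ... + f(xₙ)]

x_0 = 0.5000, f(x_0) = 1.250000, coefficient = 1
x_1 = 1.0000, f(x_1) = 2.000000, coefficient = 4
x_2 = 1.5000, f(x_2) = 3.250000, coefficient = 2
x_3 = 2.0000, f(x_3) = 5.000000, coefficient = 4
x_4 = 2.5000, f(x_4) = 7.250000, coefficient = 1

I ≈ (0.500000/3) × 43.000000 = 7.166667
Exact value: 7.166667
Error: 0.000000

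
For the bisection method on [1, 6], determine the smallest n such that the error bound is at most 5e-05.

We need (b-a)/2^n ≤ 5e-05
(6 - 1)/2^n ≤ 5e-05
5/2^n ≤ 5e-05
2^n ≥ 100000
n ≥ log₂(100000) = 16.61
n ≥ 17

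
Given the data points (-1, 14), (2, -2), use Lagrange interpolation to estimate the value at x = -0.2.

Lagrange interpolation formula:
P(x) = Σ yᵢ × Lᵢ(x)
where Lᵢ(x) = Π_{j≠i} (x - xⱼ)/(xᵢ - xⱼ)

L_0(-0.2) = (-0.2 - 2)/(-1 - 2) = 0.733333
L_1(-0.2) = (-0.2 - (-1))/(2 - (-1)) = 0.266667

P(-0.2) = 14×L_0(-0.2) + (-2)×L_1(-0.2)
P(-0.2) = 9.733333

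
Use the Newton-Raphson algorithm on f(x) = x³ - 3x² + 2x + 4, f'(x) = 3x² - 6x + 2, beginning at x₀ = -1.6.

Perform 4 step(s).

f(x) = x³ - 3x² + 2x + 4
f'(x) = 3x² - 6x + 2
x₀ = -1.6

Newton-Raphson formula: x_{n+1} = x_n - f(x_n)/f'(x_n)

Iteration 1:
  f(-1.600000) = -10.976000
  f'(-1.600000) = 19.280000
  x_1 = -1.600000 - (-10.976000)/19.280000 = -1.030705
Iteration 2:
  f(-1.030705) = -2.343445
  f'(-1.030705) = 11.371293
  x_2 = -1.030705 - (-2.343445)/11.371293 = -0.824621
Iteration 3:
  f(-0.824621) = -0.249984
  f'(-0.824621) = 8.987726
  x_3 = -0.824621 - (-0.249984)/8.987726 = -0.796807
Iteration 4:
  f(-0.796807) = -0.004213
  f'(-0.796807) = 8.685548
  x_4 = -0.796807 - (-0.004213)/8.685548 = -0.796322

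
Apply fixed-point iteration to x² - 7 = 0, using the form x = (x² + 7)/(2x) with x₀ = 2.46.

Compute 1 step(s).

Equation: x² - 7 = 0
Fixed-point form: x = (x² + 7)/(2x)
x₀ = 2.46

x_1 = g(2.460000) = 2.652764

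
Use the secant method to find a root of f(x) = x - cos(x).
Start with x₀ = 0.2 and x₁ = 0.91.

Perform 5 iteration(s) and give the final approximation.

f(x) = x - cos(x)
x₀ = 0.2, x₁ = 0.91

Secant formula: x_{n+1} = x_n - f(x_n)(x_n - x_{n-1})/(f(x_n) - f(x_{n-1}))

Iteration 1:
  f(0.200000) = -0.780067
  f(0.910000) = 0.296254
  x_2 = 0.910000 - 0.296254×(0.910000 - 0.200000)/(0.296254 - (-0.780067))
       = 0.714575
Iteration 2:
  f(0.910000) = 0.296254
  f(0.714575) = -0.040798
  x_3 = 0.714575 - (-0.040798)×(0.714575 - 0.910000)/(-0.040798 - 0.296254)
       = 0.738229
Iteration 3:
  f(0.714575) = -0.040798
  f(0.738229) = -0.001432
  x_4 = 0.738229 - (-0.001432)×(0.738229 - 0.714575)/(-0.001432 - (-0.040798))
       = 0.739090
Iteration 4:
  f(0.738229) = -0.001432
  f(0.739090) = 0.000008
  x_5 = 0.739090 - 0.000008×(0.739090 - 0.738229)/(0.000008 - (-0.001432))
       = 0.739085
Iteration 5:
  f(0.739090) = 0.000008
  f(0.739085) = 0.000000
  x_6 = 0.739085 - 0.000000×(0.739085 - 0.739090)/(0.000000 - 0.000008)
       = 0.739085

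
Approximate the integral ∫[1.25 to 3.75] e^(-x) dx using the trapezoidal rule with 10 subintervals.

f(x) = e^(-x)
a = 1.25, b = 3.75, n = 10
h = (b - a)/n = 0.250000

Trapezoidal rule: (h/2)[f(x₀) + 2f(x₁) + 2f(x₂) + ... + f(xₙ)]

x_0 = 1.2500, f(x_0) = 0.286505, coefficient = 1
x_1 = 1.5000, f(x_1) = 0.223130, coefficient = 2
x_2 = 1.7500, f(x_2) = 0.173774, coefficient = 2
x_3 = 2.0000, f(x_3) = 0.135335, coefficient = 2
x_4 = 2.2500, f(x_4) = 0.105399, coefficient = 2
x_5 = 2.5000, f(x_5) = 0.082085, coefficient = 2
x_6 = 2.7500, f(x_6) = 0.063928, coefficient = 2
x_7 = 3.0000, f(x_7) = 0.049787, coefficient = 2
x_8 = 3.2500, f(x_8) = 0.038774, coefficient = 2
x_9 = 3.5000, f(x_9) = 0.030197, coefficient = 2
x_10 = 3.7500, f(x_10) = 0.023518, coefficient = 1

I ≈ (0.250000/2) × 2.114843 = 0.264355
Exact value: 0.262987
Error: 0.001368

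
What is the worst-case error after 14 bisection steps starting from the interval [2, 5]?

Bisection error bound: |error| ≤ (b-a)/2^n
|error| ≤ (5 - 2)/2^14 = 3/2^14
|error| ≤ 0.0001831055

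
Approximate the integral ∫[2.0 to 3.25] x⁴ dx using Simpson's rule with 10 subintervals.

f(x) = x⁴
a = 2.0, b = 3.25, n = 10
h = (b - a)/n = 0.125000

Simpson's rule: (h/3)[f(x₀) + 4f(x₁) + 2f(x₂) + ... + f(xₙ)]

x_0 = 2.0000, f(x_0) = 16.000000, coefficient = 1
x_1 = 2.1250, f(x_1) = 20.390869, coefficient = 4
x_2 = 2.2500, f(x_2) = 25.628906, coefficient = 2
x_3 = 2.3750, f(x_3) = 31.816650, coefficient = 4
x_4 = 2.5000, f(x_4) = 39.062500, coefficient = 2
x_5 = 2.6250, f(x_5) = 47.480713, coefficient = 4
x_6 = 2.7500, f(x_6) = 57.191406, coefficient = 2
x_7 = 2.8750, f(x_7) = 68.320557, coefficient = 4
x_8 = 3.0000, f(x_8) = 81.000000, coefficient = 2
x_9 = 3.1250, f(x_9) = 95.367432, coefficient = 4
x_10 = 3.2500, f(x_10) = 111.566406, coefficient = 1

I ≈ (0.125000/3) × 1586.836914 = 66.118205
Exact value: 66.118164
Error: 0.000041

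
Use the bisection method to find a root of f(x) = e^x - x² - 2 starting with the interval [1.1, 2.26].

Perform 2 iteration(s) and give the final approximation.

f(x) = e^x - x² - 2
Initial interval: [1.1, 2.26]

Iteration 1:
  c_1 = (1.100000 + 2.260000)/2 = 1.680000
  f(c_1) = f(1.680000) = 0.543156
  f(a) × f(c) < 0, new interval: [1.100000, 1.680000]
Iteration 2:
  c_2 = (1.100000 + 1.680000)/2 = 1.390000
  f(c_2) = f(1.390000) = 0.082750
  f(a) × f(c) < 0, new interval: [1.100000, 1.390000]

After 2 iteration(s), the approximation is c_2 = 1.390000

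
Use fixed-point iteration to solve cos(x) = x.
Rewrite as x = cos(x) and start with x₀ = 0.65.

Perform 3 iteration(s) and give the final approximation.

Equation: cos(x) = x
Fixed-point form: x = cos(x)
x₀ = 0.65

x_1 = g(0.650000) = 0.796084
x_2 = g(0.796084) = 0.699511
x_3 = g(0.699511) = 0.765157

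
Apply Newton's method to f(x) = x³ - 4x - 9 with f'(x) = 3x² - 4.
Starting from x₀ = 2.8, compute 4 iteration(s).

f(x) = x³ - 4x - 9
f'(x) = 3x² - 4
x₀ = 2.8

Newton-Raphson formula: x_{n+1} = x_n - f(x_n)/f'(x_n)

Iteration 1:
  f(2.800000) = 1.752000
  f'(2.800000) = 19.520000
  x_1 = 2.800000 - 1.752000/19.520000 = 2.710246
Iteration 2:
  f(2.710246) = 0.066946
  f'(2.710246) = 18.036299
  x_2 = 2.710246 - 0.066946/18.036299 = 2.706534
Iteration 3:
  f(2.706534) = 0.000112
  f'(2.706534) = 17.975982
  x_3 = 2.706534 - 0.000112/17.975982 = 2.706528
Iteration 4:
  f(2.706528) = 0.000000
  f'(2.706528) = 17.975881
  x_4 = 2.706528 - 0.000000/17.975881 = 2.706528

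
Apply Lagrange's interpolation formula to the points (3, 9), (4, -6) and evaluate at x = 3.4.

Lagrange interpolation formula:
P(x) = Σ yᵢ × Lᵢ(x)
where Lᵢ(x) = Π_{j≠i} (x - xⱼ)/(xᵢ - xⱼ)

L_0(3.4) = (3.4 - 4)/(3 - 4) = 0.600000
L_1(3.4) = (3.4 - 3)/(4 - 3) = 0.400000

P(3.4) = 9×L_0(3.4) + (-6)×L_1(3.4)
P(3.4) = 3.000000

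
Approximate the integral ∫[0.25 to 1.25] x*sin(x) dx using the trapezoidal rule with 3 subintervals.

f(x) = x*sin(x)
a = 0.25, b = 1.25, n = 3
h = (b - a)/n = 0.333333

Trapezoidal rule: (h/2)[f(x₀) + 2f(x₁) + 2f(x₂) + ... + f(xₙ)]

x_0 = 0.2500, f(x_0) = 0.061851, coefficient = 1
x_1 = 0.5833, f(x_1) = 0.321305, coefficient = 2
x_2 = 0.9167, f(x_2) = 0.727446, coefficient = 2
x_3 = 1.2500, f(x_3) = 1.186231, coefficient = 1

I ≈ (0.333333/2) × 3.345585 = 0.557598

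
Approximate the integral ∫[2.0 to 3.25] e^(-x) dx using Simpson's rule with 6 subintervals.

f(x) = e^(-x)
a = 2.0, b = 3.25, n = 6
h = (b - a)/n = 0.208333

Simpson's rule: (h/3)[f(x₀) + 4f(x₁) + 2f(x₂) + ... + f(xₙ)]

x_0 = 2.0000, f(x_0) = 0.135335, coefficient = 1
x_1 = 2.2083, f(x_1) = 0.109884, coefficient = 4
x_2 = 2.4167, f(x_2) = 0.089219, coefficient = 2
x_3 = 2.6250, f(x_3) = 0.072440, coefficient = 4
x_4 = 2.8333, f(x_4) = 0.058816, coefficient = 2
x_5 = 3.0417, f(x_5) = 0.047755, coefficient = 4
x_6 = 3.2500, f(x_6) = 0.038774, coefficient = 1

I ≈ (0.208333/3) × 1.390494 = 0.096562
Exact value: 0.096561
Error: 0.000001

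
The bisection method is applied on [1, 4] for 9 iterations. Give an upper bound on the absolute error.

Bisection error bound: |error| ≤ (b-a)/2^n
|error| ≤ (4 - 1)/2^9 = 3/2^9
|error| ≤ 0.0058593750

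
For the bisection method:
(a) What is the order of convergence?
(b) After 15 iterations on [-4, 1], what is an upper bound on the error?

(a) Bisection has linear (order 1) convergence; the error is halved each step.

(b) Error bound = (b-a)/2^n = (1 - (-4))/2^{15}
    = 5/2^{15}

(a) 1 (linear); (b) error ≤ 1.53e-04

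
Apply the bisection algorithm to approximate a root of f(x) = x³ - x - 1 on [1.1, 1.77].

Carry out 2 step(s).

f(x) = x³ - x - 1
Initial interval: [1.1, 1.77]

Iteration 1:
  c_1 = (1.100000 + 1.770000)/2 = 1.435000
  f(c_1) = f(1.435000) = 0.519988
  f(a) × f(c) < 0, new interval: [1.100000, 1.435000]
Iteration 2:
  c_2 = (1.100000 + 1.435000)/2 = 1.267500
  f(c_2) = f(1.267500) = -0.231190
  f(a) × f(c) ≥ 0, new interval: [1.267500, 1.435000]

After 2 iteration(s), the approximation is c_2 = 1.267500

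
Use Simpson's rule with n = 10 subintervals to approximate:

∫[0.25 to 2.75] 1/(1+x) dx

f(x) = 1/(1+x)
a = 0.25, b = 2.75, n = 10
h = (b - a)/n = 0.250000

Simpson's rule: (h/3)[f(x₀) + 4f(x₁) + 2f(x₂) + ... + f(xₙ)]

x_0 = 0.2500, f(x_0) = 0.800000, coefficient = 1
x_1 = 0.5000, f(x_1) = 0.666667, coefficient = 4
x_2 = 0.7500, f(x_2) = 0.571429, coefficient = 2
x_3 = 1.0000, f(x_3) = 0.500000, coefficient = 4
x_4 = 1.2500, f(x_4) = 0.444444, coefficient = 2
x_5 = 1.5000, f(x_5) = 0.400000, coefficient = 4
x_6 = 1.7500, f(x_6) = 0.363636, coefficient = 2
x_7 = 2.0000, f(x_7) = 0.333333, coefficient = 4
x_8 = 2.2500, f(x_8) = 0.307692, coefficient = 2
x_9 = 2.5000, f(x_9) = 0.285714, coefficient = 4
x_10 = 2.7500, f(x_10) = 0.266667, coefficient = 1

I ≈ (0.250000/3) × 13.183927 = 1.098661
Exact value: 1.098612
Error: 0.000048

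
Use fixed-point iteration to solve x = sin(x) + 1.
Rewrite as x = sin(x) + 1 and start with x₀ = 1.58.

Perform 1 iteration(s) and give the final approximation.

Equation: x = sin(x) + 1
Fixed-point form: x = sin(x) + 1
x₀ = 1.58

x_1 = g(1.580000) = 1.999958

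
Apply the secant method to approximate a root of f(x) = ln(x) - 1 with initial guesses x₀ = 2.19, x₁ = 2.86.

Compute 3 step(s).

f(x) = ln(x) - 1
x₀ = 2.19, x₁ = 2.86

Secant formula: x_{n+1} = x_n - f(x_n)(x_n - x_{n-1})/(f(x_n) - f(x_{n-1}))

Iteration 1:
  f(2.190000) = -0.216098
  f(2.860000) = 0.050822
  x_2 = 2.860000 - 0.050822×(2.860000 - 2.190000)/(0.050822 - (-0.216098))
       = 2.732432
Iteration 2:
  f(2.860000) = 0.050822
  f(2.732432) = 0.005192
  x_3 = 2.732432 - 0.005192×(2.732432 - 2.860000)/(0.005192 - 0.050822)
       = 2.717916
Iteration 3:
  f(2.732432) = 0.005192
  f(2.717916) = -0.000134
  x_4 = 2.717916 - (-0.000134)×(2.717916 - 2.732432)/(-0.000134 - 0.005192)
       = 2.718283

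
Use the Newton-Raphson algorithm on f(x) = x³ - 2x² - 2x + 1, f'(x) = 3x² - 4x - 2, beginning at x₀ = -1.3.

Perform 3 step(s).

f(x) = x³ - 2x² - 2x + 1
f'(x) = 3x² - 4x - 2
x₀ = -1.3

Newton-Raphson formula: x_{n+1} = x_n - f(x_n)/f'(x_n)

Iteration 1:
  f(-1.300000) = -1.977000
  f'(-1.300000) = 8.270000
  x_1 = -1.300000 - (-1.977000)/8.270000 = -1.060943
Iteration 2:
  f(-1.060943) = -0.323513
  f'(-1.060943) = 5.620574
  x_2 = -1.060943 - (-0.323513)/5.620574 = -1.003385
Iteration 3:
  f(-1.003385) = -0.016980
  f'(-1.003385) = 5.033880
  x_3 = -1.003385 - (-0.016980)/5.033880 = -1.000011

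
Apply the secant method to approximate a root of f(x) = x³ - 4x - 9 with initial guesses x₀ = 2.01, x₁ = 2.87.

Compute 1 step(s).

f(x) = x³ - 4x - 9
x₀ = 2.01, x₁ = 2.87

Secant formula: x_{n+1} = x_n - f(x_n)(x_n - x_{n-1})/(f(x_n) - f(x_{n-1}))

Iteration 1:
  f(2.010000) = -8.919399
  f(2.870000) = 3.159903
  x_2 = 2.870000 - 3.159903×(2.870000 - 2.010000)/(3.159903 - (-8.919399))
       = 2.645027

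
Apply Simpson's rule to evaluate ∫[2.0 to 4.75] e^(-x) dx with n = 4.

f(x) = e^(-x)
a = 2.0, b = 4.75, n = 4
h = (b - a)/n = 0.687500

Simpson's rule: (h/3)[f(x₀) + 4f(x₁) + 2f(x₂) + ... + f(xₙ)]

x_0 = 2.0000, f(x_0) = 0.135335, coefficient = 1
x_1 = 2.6875, f(x_1) = 0.068051, coefficient = 4
x_2 = 3.3750, f(x_2) = 0.034218, coefficient = 2
x_3 = 4.0625, f(x_3) = 0.017206, coefficient = 4
x_4 = 4.7500, f(x_4) = 0.008652, coefficient = 1

I ≈ (0.687500/3) × 0.553450 = 0.126832
Exact value: 0.126684
Error: 0.000149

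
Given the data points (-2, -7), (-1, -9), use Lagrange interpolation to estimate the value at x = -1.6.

Lagrange interpolation formula:
P(x) = Σ yᵢ × Lᵢ(x)
where Lᵢ(x) = Π_{j≠i} (x - xⱼ)/(xᵢ - xⱼ)

L_0(-1.6) = (-1.6 - (-1))/(-2 - (-1)) = 0.600000
L_1(-1.6) = (-1.6 - (-2))/(-1 - (-2)) = 0.400000

P(-1.6) = (-7)×L_0(-1.6) + (-9)×L_1(-1.6)
P(-1.6) = -7.800000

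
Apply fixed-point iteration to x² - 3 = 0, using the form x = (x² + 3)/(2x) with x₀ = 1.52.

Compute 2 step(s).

Equation: x² - 3 = 0
Fixed-point form: x = (x² + 3)/(2x)
x₀ = 1.52

x_1 = g(1.520000) = 1.746842
x_2 = g(1.746842) = 1.732113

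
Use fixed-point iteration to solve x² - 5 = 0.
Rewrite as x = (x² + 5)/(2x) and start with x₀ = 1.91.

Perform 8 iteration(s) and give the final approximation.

Equation: x² - 5 = 0
Fixed-point form: x = (x² + 5)/(2x)
x₀ = 1.91

x_1 = g(1.910000) = 2.263901
x_2 = g(2.263901) = 2.236239
x_3 = g(2.236239) = 2.236068
x_4 = g(2.236068) = 2.236068
x_5 = g(2.236068) = 2.236068
x_6 = g(2.236068) = 2.236068
x_7 = g(2.236068) = 2.236068
x_8 = g(2.236068) = 2.236068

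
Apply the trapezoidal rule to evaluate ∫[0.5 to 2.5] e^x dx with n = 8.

f(x) = e^x
a = 0.5, b = 2.5, n = 8
h = (b - a)/n = 0.250000

Trapezoidal rule: (h/2)[f(x₀) + 2f(x₁) + 2f(x₂) + ... + f(xₙ)]

x_0 = 0.5000, f(x_0) = 1.648721, coefficient = 1
x_1 = 0.7500, f(x_1) = 2.117000, coefficient = 2
x_2 = 1.0000, f(x_2) = 2.718282, coefficient = 2
x_3 = 1.2500, f(x_3) = 3.490343, coefficient = 2
x_4 = 1.5000, f(x_4) = 4.481689, coefficient = 2
x_5 = 1.7500, f(x_5) = 5.754603, coefficient = 2
x_6 = 2.0000, f(x_6) = 7.389056, coefficient = 2
x_7 = 2.2500, f(x_7) = 9.487736, coefficient = 2
x_8 = 2.5000, f(x_8) = 12.182494, coefficient = 1

I ≈ (0.250000/2) × 84.708632 = 10.588579
Exact value: 10.533773
Error: 0.054806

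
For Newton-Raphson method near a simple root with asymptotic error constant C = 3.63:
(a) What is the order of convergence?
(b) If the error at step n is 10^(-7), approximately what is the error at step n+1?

(a) Newton-Raphson has quadratic (order 2) convergence near simple roots.
    This means |e_{n+1}| ≈ C|e_n|².

(b) With |e_n| = 10^(-7) and C = 3.63:
    |e_{n+1}| ≈ 3.63 × (10^(-7))² = 3.63 × 10^(-14)

(a) 2 (quadratic); (b) |e_{n+1}| ≈ 3.630e-14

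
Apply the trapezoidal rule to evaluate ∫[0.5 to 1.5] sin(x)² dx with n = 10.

f(x) = sin(x)²
a = 0.5, b = 1.5, n = 10
h = (b - a)/n = 0.100000

Trapezoidal rule: (h/2)[f(x₀) + 2f(x₁) + 2f(x₂) + ... + f(xₙ)]

x_0 = 0.5000, f(x_0) = 0.229849, coefficient = 1
x_1 = 0.6000, f(x_1) = 0.318821, coefficient = 2
x_2 = 0.7000, f(x_2) = 0.415016, coefficient = 2
x_3 = 0.8000, f(x_3) = 0.514600, coefficient = 2
x_4 = 0.9000, f(x_4) = 0.613601, coefficient = 2
x_5 = 1.0000, f(x_5) = 0.708073, coefficient = 2
x_6 = 1.1000, f(x_6) = 0.794251, coefficient = 2
x_7 = 1.2000, f(x_7) = 0.868697, coefficient = 2
x_8 = 1.3000, f(x_8) = 0.928444, coefficient = 2
x_9 = 1.4000, f(x_9) = 0.971111, coefficient = 2
x_10 = 1.5000, f(x_10) = 0.994996, coefficient = 1

I ≈ (0.100000/2) × 13.490075 = 0.674504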